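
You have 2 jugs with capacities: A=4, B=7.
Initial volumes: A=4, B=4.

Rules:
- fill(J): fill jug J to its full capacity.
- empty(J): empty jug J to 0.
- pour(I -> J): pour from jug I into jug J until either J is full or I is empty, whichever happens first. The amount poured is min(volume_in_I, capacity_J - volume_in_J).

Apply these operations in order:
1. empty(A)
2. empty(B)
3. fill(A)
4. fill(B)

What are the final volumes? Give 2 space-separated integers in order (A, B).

Answer: 4 7

Derivation:
Step 1: empty(A) -> (A=0 B=4)
Step 2: empty(B) -> (A=0 B=0)
Step 3: fill(A) -> (A=4 B=0)
Step 4: fill(B) -> (A=4 B=7)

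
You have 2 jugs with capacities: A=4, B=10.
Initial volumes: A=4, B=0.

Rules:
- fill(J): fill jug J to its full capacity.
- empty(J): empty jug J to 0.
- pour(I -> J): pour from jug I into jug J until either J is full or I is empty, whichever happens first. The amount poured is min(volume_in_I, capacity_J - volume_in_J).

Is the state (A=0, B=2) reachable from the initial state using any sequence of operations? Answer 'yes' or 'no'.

Answer: yes

Derivation:
BFS from (A=4, B=0):
  1. empty(A) -> (A=0 B=0)
  2. fill(B) -> (A=0 B=10)
  3. pour(B -> A) -> (A=4 B=6)
  4. empty(A) -> (A=0 B=6)
  5. pour(B -> A) -> (A=4 B=2)
  6. empty(A) -> (A=0 B=2)
Target reached → yes.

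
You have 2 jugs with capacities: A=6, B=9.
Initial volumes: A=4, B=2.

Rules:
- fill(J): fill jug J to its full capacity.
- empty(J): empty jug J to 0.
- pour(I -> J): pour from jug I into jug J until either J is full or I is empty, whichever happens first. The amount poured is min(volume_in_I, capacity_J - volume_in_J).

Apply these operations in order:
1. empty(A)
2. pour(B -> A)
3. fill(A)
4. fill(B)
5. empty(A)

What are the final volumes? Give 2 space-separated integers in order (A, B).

Answer: 0 9

Derivation:
Step 1: empty(A) -> (A=0 B=2)
Step 2: pour(B -> A) -> (A=2 B=0)
Step 3: fill(A) -> (A=6 B=0)
Step 4: fill(B) -> (A=6 B=9)
Step 5: empty(A) -> (A=0 B=9)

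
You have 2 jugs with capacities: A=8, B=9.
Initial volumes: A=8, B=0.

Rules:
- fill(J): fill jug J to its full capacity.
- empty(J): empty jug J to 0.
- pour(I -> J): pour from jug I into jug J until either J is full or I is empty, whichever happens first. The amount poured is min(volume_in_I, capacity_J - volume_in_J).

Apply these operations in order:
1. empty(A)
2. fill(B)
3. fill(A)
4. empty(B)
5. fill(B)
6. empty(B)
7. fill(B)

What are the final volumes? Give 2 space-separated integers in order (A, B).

Step 1: empty(A) -> (A=0 B=0)
Step 2: fill(B) -> (A=0 B=9)
Step 3: fill(A) -> (A=8 B=9)
Step 4: empty(B) -> (A=8 B=0)
Step 5: fill(B) -> (A=8 B=9)
Step 6: empty(B) -> (A=8 B=0)
Step 7: fill(B) -> (A=8 B=9)

Answer: 8 9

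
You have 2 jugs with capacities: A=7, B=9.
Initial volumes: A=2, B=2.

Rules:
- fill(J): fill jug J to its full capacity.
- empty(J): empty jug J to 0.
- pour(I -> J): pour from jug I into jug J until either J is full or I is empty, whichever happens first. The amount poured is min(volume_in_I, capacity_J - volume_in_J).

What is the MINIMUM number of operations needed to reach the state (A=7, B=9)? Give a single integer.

Answer: 2

Derivation:
BFS from (A=2, B=2). One shortest path:
  1. fill(A) -> (A=7 B=2)
  2. fill(B) -> (A=7 B=9)
Reached target in 2 moves.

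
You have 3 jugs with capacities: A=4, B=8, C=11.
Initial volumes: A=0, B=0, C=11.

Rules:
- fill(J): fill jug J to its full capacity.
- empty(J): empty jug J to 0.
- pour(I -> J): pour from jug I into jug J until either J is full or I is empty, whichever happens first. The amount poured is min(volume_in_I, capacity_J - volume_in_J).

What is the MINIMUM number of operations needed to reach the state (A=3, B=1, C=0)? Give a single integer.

BFS from (A=0, B=0, C=11). One shortest path:
  1. pour(C -> A) -> (A=4 B=0 C=7)
  2. pour(C -> B) -> (A=4 B=7 C=0)
  3. pour(A -> C) -> (A=0 B=7 C=4)
  4. fill(A) -> (A=4 B=7 C=4)
  5. pour(A -> B) -> (A=3 B=8 C=4)
  6. pour(B -> C) -> (A=3 B=1 C=11)
  7. empty(C) -> (A=3 B=1 C=0)
Reached target in 7 moves.

Answer: 7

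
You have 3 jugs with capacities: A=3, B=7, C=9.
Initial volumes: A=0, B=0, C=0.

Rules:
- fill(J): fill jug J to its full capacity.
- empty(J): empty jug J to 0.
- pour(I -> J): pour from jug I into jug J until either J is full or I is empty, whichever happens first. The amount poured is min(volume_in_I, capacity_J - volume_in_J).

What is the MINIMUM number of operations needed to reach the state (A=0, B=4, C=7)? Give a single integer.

BFS from (A=0, B=0, C=0). One shortest path:
  1. fill(B) -> (A=0 B=7 C=0)
  2. pour(B -> C) -> (A=0 B=0 C=7)
  3. fill(B) -> (A=0 B=7 C=7)
  4. pour(B -> A) -> (A=3 B=4 C=7)
  5. empty(A) -> (A=0 B=4 C=7)
Reached target in 5 moves.

Answer: 5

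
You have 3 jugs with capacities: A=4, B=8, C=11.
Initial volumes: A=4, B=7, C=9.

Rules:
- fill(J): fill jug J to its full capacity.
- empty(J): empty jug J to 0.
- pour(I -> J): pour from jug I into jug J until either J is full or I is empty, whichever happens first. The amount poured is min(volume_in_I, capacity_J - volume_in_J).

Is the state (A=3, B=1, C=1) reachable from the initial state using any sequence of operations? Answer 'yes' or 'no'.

BFS explored all 330 reachable states.
Reachable set includes: (0,0,0), (0,0,1), (0,0,2), (0,0,3), (0,0,4), (0,0,5), (0,0,6), (0,0,7), (0,0,8), (0,0,9), (0,0,10), (0,0,11) ...
Target (A=3, B=1, C=1) not in reachable set → no.

Answer: no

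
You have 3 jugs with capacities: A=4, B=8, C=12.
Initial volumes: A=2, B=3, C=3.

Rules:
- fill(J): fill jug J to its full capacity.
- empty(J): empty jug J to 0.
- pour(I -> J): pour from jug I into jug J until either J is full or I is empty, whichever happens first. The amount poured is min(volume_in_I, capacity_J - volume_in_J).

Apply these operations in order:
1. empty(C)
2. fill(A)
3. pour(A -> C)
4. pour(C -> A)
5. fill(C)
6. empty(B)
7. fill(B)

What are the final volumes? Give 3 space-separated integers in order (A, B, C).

Step 1: empty(C) -> (A=2 B=3 C=0)
Step 2: fill(A) -> (A=4 B=3 C=0)
Step 3: pour(A -> C) -> (A=0 B=3 C=4)
Step 4: pour(C -> A) -> (A=4 B=3 C=0)
Step 5: fill(C) -> (A=4 B=3 C=12)
Step 6: empty(B) -> (A=4 B=0 C=12)
Step 7: fill(B) -> (A=4 B=8 C=12)

Answer: 4 8 12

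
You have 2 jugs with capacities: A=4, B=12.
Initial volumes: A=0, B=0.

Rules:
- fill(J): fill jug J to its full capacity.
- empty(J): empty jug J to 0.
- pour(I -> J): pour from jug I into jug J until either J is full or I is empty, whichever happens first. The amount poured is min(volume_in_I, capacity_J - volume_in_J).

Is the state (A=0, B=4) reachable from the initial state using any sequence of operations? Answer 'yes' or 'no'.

Answer: yes

Derivation:
BFS from (A=0, B=0):
  1. fill(A) -> (A=4 B=0)
  2. pour(A -> B) -> (A=0 B=4)
Target reached → yes.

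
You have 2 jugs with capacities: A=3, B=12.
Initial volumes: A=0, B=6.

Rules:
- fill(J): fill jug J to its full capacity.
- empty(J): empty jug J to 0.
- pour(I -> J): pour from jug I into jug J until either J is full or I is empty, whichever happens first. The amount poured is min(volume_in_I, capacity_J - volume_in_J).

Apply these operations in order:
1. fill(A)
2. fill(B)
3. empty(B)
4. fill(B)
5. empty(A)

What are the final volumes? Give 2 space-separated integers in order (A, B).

Step 1: fill(A) -> (A=3 B=6)
Step 2: fill(B) -> (A=3 B=12)
Step 3: empty(B) -> (A=3 B=0)
Step 4: fill(B) -> (A=3 B=12)
Step 5: empty(A) -> (A=0 B=12)

Answer: 0 12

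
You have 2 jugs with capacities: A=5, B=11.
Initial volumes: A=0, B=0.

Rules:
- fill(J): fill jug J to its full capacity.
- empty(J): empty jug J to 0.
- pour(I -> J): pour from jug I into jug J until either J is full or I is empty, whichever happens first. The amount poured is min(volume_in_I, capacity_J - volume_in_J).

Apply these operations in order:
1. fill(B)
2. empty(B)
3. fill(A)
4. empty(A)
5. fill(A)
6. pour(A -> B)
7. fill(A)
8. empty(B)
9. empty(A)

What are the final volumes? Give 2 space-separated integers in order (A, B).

Step 1: fill(B) -> (A=0 B=11)
Step 2: empty(B) -> (A=0 B=0)
Step 3: fill(A) -> (A=5 B=0)
Step 4: empty(A) -> (A=0 B=0)
Step 5: fill(A) -> (A=5 B=0)
Step 6: pour(A -> B) -> (A=0 B=5)
Step 7: fill(A) -> (A=5 B=5)
Step 8: empty(B) -> (A=5 B=0)
Step 9: empty(A) -> (A=0 B=0)

Answer: 0 0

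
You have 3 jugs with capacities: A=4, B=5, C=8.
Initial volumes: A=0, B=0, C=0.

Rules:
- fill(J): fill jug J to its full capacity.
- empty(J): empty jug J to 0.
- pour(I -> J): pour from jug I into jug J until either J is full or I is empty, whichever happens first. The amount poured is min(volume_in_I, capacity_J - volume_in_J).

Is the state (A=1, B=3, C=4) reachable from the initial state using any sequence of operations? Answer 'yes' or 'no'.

Answer: no

Derivation:
BFS explored all 186 reachable states.
Reachable set includes: (0,0,0), (0,0,1), (0,0,2), (0,0,3), (0,0,4), (0,0,5), (0,0,6), (0,0,7), (0,0,8), (0,1,0), (0,1,1), (0,1,2) ...
Target (A=1, B=3, C=4) not in reachable set → no.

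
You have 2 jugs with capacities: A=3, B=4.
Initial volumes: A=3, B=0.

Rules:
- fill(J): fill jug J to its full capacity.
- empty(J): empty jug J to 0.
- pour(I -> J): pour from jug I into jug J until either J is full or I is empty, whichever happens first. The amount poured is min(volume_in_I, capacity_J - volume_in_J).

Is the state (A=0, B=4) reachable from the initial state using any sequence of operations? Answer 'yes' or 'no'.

Answer: yes

Derivation:
BFS from (A=3, B=0):
  1. empty(A) -> (A=0 B=0)
  2. fill(B) -> (A=0 B=4)
Target reached → yes.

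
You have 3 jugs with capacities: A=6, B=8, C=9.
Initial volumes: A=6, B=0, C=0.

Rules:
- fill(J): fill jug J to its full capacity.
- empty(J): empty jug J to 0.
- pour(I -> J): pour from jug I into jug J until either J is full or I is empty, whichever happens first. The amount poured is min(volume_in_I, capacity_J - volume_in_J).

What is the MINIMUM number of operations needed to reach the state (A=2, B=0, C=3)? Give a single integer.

Answer: 7

Derivation:
BFS from (A=6, B=0, C=0). One shortest path:
  1. fill(B) -> (A=6 B=8 C=0)
  2. pour(A -> C) -> (A=0 B=8 C=6)
  3. pour(B -> A) -> (A=6 B=2 C=6)
  4. pour(A -> C) -> (A=3 B=2 C=9)
  5. empty(C) -> (A=3 B=2 C=0)
  6. pour(A -> C) -> (A=0 B=2 C=3)
  7. pour(B -> A) -> (A=2 B=0 C=3)
Reached target in 7 moves.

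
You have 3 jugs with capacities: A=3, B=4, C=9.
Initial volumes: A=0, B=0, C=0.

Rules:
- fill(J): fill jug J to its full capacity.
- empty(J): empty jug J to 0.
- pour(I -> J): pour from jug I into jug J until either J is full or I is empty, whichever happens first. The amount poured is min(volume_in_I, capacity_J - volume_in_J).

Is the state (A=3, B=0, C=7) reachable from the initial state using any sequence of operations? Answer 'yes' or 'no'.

Answer: yes

Derivation:
BFS from (A=0, B=0, C=0):
  1. fill(A) -> (A=3 B=0 C=0)
  2. fill(B) -> (A=3 B=4 C=0)
  3. pour(A -> C) -> (A=0 B=4 C=3)
  4. fill(A) -> (A=3 B=4 C=3)
  5. pour(B -> C) -> (A=3 B=0 C=7)
Target reached → yes.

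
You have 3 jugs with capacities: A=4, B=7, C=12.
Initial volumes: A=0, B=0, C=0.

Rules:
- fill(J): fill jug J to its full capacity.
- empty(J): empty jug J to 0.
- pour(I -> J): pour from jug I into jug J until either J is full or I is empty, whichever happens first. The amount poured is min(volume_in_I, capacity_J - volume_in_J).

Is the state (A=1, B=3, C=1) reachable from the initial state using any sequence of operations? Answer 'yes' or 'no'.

BFS explored all 322 reachable states.
Reachable set includes: (0,0,0), (0,0,1), (0,0,2), (0,0,3), (0,0,4), (0,0,5), (0,0,6), (0,0,7), (0,0,8), (0,0,9), (0,0,10), (0,0,11) ...
Target (A=1, B=3, C=1) not in reachable set → no.

Answer: no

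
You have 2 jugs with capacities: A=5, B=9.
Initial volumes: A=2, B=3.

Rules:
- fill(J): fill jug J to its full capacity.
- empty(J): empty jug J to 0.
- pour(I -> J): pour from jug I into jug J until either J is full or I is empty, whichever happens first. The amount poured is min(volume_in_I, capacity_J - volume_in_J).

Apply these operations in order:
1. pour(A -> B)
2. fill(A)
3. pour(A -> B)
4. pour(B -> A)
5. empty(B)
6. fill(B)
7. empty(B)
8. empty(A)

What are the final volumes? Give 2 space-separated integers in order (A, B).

Step 1: pour(A -> B) -> (A=0 B=5)
Step 2: fill(A) -> (A=5 B=5)
Step 3: pour(A -> B) -> (A=1 B=9)
Step 4: pour(B -> A) -> (A=5 B=5)
Step 5: empty(B) -> (A=5 B=0)
Step 6: fill(B) -> (A=5 B=9)
Step 7: empty(B) -> (A=5 B=0)
Step 8: empty(A) -> (A=0 B=0)

Answer: 0 0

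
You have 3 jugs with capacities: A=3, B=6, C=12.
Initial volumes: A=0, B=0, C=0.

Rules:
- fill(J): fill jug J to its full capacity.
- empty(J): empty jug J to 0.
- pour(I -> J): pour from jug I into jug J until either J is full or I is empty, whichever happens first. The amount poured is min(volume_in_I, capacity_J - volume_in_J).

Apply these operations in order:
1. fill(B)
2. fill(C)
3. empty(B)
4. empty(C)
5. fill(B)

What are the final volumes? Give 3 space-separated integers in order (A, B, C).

Step 1: fill(B) -> (A=0 B=6 C=0)
Step 2: fill(C) -> (A=0 B=6 C=12)
Step 3: empty(B) -> (A=0 B=0 C=12)
Step 4: empty(C) -> (A=0 B=0 C=0)
Step 5: fill(B) -> (A=0 B=6 C=0)

Answer: 0 6 0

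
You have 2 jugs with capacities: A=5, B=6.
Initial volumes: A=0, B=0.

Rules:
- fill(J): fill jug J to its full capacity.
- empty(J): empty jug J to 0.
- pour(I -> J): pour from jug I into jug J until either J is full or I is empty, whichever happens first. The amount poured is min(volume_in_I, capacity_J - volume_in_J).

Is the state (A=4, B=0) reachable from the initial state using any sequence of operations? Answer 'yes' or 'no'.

BFS from (A=0, B=0):
  1. fill(A) -> (A=5 B=0)
  2. pour(A -> B) -> (A=0 B=5)
  3. fill(A) -> (A=5 B=5)
  4. pour(A -> B) -> (A=4 B=6)
  5. empty(B) -> (A=4 B=0)
Target reached → yes.

Answer: yes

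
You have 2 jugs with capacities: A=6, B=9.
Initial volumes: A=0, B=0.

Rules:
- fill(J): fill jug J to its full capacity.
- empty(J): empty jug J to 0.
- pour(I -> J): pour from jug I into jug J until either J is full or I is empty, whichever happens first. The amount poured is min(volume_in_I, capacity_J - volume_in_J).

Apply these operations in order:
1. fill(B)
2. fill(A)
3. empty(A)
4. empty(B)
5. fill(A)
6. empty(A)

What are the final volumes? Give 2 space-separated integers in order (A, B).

Step 1: fill(B) -> (A=0 B=9)
Step 2: fill(A) -> (A=6 B=9)
Step 3: empty(A) -> (A=0 B=9)
Step 4: empty(B) -> (A=0 B=0)
Step 5: fill(A) -> (A=6 B=0)
Step 6: empty(A) -> (A=0 B=0)

Answer: 0 0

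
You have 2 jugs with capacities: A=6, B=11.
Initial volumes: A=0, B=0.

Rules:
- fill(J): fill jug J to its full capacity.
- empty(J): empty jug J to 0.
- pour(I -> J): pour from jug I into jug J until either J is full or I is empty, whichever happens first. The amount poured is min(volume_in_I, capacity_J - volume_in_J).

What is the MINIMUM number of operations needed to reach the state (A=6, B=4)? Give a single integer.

Answer: 8

Derivation:
BFS from (A=0, B=0). One shortest path:
  1. fill(B) -> (A=0 B=11)
  2. pour(B -> A) -> (A=6 B=5)
  3. empty(A) -> (A=0 B=5)
  4. pour(B -> A) -> (A=5 B=0)
  5. fill(B) -> (A=5 B=11)
  6. pour(B -> A) -> (A=6 B=10)
  7. empty(A) -> (A=0 B=10)
  8. pour(B -> A) -> (A=6 B=4)
Reached target in 8 moves.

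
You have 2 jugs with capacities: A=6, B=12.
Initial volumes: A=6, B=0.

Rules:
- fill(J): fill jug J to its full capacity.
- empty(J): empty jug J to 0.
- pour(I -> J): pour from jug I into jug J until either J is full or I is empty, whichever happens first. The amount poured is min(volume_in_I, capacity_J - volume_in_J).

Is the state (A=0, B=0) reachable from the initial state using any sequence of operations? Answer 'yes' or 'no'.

Answer: yes

Derivation:
BFS from (A=6, B=0):
  1. empty(A) -> (A=0 B=0)
Target reached → yes.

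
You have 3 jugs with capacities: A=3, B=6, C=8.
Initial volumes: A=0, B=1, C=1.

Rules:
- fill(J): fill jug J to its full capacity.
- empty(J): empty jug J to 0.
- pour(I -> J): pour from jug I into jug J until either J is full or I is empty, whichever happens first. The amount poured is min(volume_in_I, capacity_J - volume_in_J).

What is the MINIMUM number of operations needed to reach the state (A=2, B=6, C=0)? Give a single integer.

BFS from (A=0, B=1, C=1). One shortest path:
  1. pour(B -> A) -> (A=1 B=0 C=1)
  2. fill(B) -> (A=1 B=6 C=1)
  3. pour(C -> A) -> (A=2 B=6 C=0)
Reached target in 3 moves.

Answer: 3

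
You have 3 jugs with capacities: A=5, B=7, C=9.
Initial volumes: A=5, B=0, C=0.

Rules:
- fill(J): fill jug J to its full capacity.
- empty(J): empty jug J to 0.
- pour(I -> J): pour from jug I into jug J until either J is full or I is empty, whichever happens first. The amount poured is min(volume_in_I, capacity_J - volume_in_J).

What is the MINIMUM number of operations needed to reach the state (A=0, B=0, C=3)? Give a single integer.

Answer: 5

Derivation:
BFS from (A=5, B=0, C=0). One shortest path:
  1. fill(B) -> (A=5 B=7 C=0)
  2. pour(A -> C) -> (A=0 B=7 C=5)
  3. pour(B -> C) -> (A=0 B=3 C=9)
  4. empty(C) -> (A=0 B=3 C=0)
  5. pour(B -> C) -> (A=0 B=0 C=3)
Reached target in 5 moves.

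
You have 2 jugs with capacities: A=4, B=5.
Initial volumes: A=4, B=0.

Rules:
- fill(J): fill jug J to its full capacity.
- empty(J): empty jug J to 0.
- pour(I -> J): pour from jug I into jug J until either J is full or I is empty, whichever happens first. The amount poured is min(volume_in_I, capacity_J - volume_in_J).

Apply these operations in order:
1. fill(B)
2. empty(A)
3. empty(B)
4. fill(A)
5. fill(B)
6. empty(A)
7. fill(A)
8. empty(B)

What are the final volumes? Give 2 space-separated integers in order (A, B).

Step 1: fill(B) -> (A=4 B=5)
Step 2: empty(A) -> (A=0 B=5)
Step 3: empty(B) -> (A=0 B=0)
Step 4: fill(A) -> (A=4 B=0)
Step 5: fill(B) -> (A=4 B=5)
Step 6: empty(A) -> (A=0 B=5)
Step 7: fill(A) -> (A=4 B=5)
Step 8: empty(B) -> (A=4 B=0)

Answer: 4 0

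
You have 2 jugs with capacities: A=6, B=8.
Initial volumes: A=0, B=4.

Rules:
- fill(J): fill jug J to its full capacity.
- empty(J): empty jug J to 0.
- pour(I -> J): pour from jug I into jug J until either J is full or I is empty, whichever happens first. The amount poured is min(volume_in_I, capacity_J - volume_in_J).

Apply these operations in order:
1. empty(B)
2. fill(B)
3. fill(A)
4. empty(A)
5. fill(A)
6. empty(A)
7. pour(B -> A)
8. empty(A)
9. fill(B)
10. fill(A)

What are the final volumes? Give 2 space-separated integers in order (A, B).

Step 1: empty(B) -> (A=0 B=0)
Step 2: fill(B) -> (A=0 B=8)
Step 3: fill(A) -> (A=6 B=8)
Step 4: empty(A) -> (A=0 B=8)
Step 5: fill(A) -> (A=6 B=8)
Step 6: empty(A) -> (A=0 B=8)
Step 7: pour(B -> A) -> (A=6 B=2)
Step 8: empty(A) -> (A=0 B=2)
Step 9: fill(B) -> (A=0 B=8)
Step 10: fill(A) -> (A=6 B=8)

Answer: 6 8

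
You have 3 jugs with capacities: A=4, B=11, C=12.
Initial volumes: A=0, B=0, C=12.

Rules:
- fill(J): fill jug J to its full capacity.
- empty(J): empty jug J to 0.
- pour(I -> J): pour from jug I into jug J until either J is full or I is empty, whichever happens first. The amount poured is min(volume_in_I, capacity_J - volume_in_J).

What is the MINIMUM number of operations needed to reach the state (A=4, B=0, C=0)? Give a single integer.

Answer: 2

Derivation:
BFS from (A=0, B=0, C=12). One shortest path:
  1. fill(A) -> (A=4 B=0 C=12)
  2. empty(C) -> (A=4 B=0 C=0)
Reached target in 2 moves.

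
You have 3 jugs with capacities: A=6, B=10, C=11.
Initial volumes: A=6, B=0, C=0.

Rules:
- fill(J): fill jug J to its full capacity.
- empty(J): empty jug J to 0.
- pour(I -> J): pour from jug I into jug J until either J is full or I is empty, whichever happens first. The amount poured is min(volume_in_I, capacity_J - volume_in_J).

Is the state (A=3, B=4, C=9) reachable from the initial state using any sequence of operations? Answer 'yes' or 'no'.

Answer: no

Derivation:
BFS explored all 474 reachable states.
Reachable set includes: (0,0,0), (0,0,1), (0,0,2), (0,0,3), (0,0,4), (0,0,5), (0,0,6), (0,0,7), (0,0,8), (0,0,9), (0,0,10), (0,0,11) ...
Target (A=3, B=4, C=9) not in reachable set → no.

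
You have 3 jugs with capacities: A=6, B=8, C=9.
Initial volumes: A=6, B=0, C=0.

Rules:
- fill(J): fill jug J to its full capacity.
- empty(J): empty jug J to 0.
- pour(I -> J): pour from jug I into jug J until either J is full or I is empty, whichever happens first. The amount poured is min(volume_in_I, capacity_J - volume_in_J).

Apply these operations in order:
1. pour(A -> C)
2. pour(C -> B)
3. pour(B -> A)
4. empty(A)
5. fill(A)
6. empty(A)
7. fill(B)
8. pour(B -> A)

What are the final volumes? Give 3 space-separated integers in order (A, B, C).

Step 1: pour(A -> C) -> (A=0 B=0 C=6)
Step 2: pour(C -> B) -> (A=0 B=6 C=0)
Step 3: pour(B -> A) -> (A=6 B=0 C=0)
Step 4: empty(A) -> (A=0 B=0 C=0)
Step 5: fill(A) -> (A=6 B=0 C=0)
Step 6: empty(A) -> (A=0 B=0 C=0)
Step 7: fill(B) -> (A=0 B=8 C=0)
Step 8: pour(B -> A) -> (A=6 B=2 C=0)

Answer: 6 2 0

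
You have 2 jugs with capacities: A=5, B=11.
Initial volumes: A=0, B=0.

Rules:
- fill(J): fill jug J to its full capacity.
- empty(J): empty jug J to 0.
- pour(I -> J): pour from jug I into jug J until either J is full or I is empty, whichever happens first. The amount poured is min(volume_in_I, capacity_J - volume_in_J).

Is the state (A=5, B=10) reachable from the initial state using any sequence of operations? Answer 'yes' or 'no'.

Answer: yes

Derivation:
BFS from (A=0, B=0):
  1. fill(A) -> (A=5 B=0)
  2. pour(A -> B) -> (A=0 B=5)
  3. fill(A) -> (A=5 B=5)
  4. pour(A -> B) -> (A=0 B=10)
  5. fill(A) -> (A=5 B=10)
Target reached → yes.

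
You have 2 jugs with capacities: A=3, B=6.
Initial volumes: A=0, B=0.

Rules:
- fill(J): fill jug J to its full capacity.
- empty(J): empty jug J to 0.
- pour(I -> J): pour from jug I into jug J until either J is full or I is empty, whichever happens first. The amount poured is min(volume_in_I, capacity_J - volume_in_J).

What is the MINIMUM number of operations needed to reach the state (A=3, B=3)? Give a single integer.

BFS from (A=0, B=0). One shortest path:
  1. fill(B) -> (A=0 B=6)
  2. pour(B -> A) -> (A=3 B=3)
Reached target in 2 moves.

Answer: 2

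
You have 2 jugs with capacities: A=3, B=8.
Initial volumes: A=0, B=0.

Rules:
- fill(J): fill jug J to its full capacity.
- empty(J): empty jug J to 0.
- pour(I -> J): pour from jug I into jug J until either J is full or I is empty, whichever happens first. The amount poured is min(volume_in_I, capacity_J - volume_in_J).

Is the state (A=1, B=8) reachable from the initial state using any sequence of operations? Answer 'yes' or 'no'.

Answer: yes

Derivation:
BFS from (A=0, B=0):
  1. fill(A) -> (A=3 B=0)
  2. pour(A -> B) -> (A=0 B=3)
  3. fill(A) -> (A=3 B=3)
  4. pour(A -> B) -> (A=0 B=6)
  5. fill(A) -> (A=3 B=6)
  6. pour(A -> B) -> (A=1 B=8)
Target reached → yes.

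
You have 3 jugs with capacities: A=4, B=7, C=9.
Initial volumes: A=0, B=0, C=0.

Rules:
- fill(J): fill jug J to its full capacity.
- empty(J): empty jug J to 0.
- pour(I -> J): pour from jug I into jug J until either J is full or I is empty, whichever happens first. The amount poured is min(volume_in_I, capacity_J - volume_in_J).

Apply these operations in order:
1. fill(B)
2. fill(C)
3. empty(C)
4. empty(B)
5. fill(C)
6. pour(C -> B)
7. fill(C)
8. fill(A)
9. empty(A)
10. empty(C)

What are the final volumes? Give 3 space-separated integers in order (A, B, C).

Answer: 0 7 0

Derivation:
Step 1: fill(B) -> (A=0 B=7 C=0)
Step 2: fill(C) -> (A=0 B=7 C=9)
Step 3: empty(C) -> (A=0 B=7 C=0)
Step 4: empty(B) -> (A=0 B=0 C=0)
Step 5: fill(C) -> (A=0 B=0 C=9)
Step 6: pour(C -> B) -> (A=0 B=7 C=2)
Step 7: fill(C) -> (A=0 B=7 C=9)
Step 8: fill(A) -> (A=4 B=7 C=9)
Step 9: empty(A) -> (A=0 B=7 C=9)
Step 10: empty(C) -> (A=0 B=7 C=0)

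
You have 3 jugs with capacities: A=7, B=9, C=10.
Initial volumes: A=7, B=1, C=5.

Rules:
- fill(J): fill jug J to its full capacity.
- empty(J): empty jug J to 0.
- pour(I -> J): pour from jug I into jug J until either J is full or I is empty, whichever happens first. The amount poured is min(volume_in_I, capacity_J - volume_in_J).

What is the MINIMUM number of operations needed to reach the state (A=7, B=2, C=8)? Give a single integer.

Answer: 5

Derivation:
BFS from (A=7, B=1, C=5). One shortest path:
  1. empty(B) -> (A=7 B=0 C=5)
  2. fill(C) -> (A=7 B=0 C=10)
  3. pour(A -> B) -> (A=0 B=7 C=10)
  4. pour(C -> B) -> (A=0 B=9 C=8)
  5. pour(B -> A) -> (A=7 B=2 C=8)
Reached target in 5 moves.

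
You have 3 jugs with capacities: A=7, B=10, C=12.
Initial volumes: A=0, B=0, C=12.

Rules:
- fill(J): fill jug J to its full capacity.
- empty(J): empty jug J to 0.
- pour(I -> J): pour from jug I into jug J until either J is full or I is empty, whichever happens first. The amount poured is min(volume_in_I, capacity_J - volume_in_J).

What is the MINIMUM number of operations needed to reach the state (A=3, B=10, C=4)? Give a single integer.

BFS from (A=0, B=0, C=12). One shortest path:
  1. pour(C -> B) -> (A=0 B=10 C=2)
  2. pour(B -> A) -> (A=7 B=3 C=2)
  3. empty(A) -> (A=0 B=3 C=2)
  4. pour(B -> A) -> (A=3 B=0 C=2)
  5. pour(C -> B) -> (A=3 B=2 C=0)
  6. fill(C) -> (A=3 B=2 C=12)
  7. pour(C -> B) -> (A=3 B=10 C=4)
Reached target in 7 moves.

Answer: 7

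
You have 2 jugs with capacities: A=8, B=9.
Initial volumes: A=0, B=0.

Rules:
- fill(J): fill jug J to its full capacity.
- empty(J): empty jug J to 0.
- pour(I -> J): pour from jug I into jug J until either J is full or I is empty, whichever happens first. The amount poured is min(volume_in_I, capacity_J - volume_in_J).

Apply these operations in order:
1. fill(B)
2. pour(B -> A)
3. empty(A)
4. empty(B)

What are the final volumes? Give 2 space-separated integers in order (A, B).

Step 1: fill(B) -> (A=0 B=9)
Step 2: pour(B -> A) -> (A=8 B=1)
Step 3: empty(A) -> (A=0 B=1)
Step 4: empty(B) -> (A=0 B=0)

Answer: 0 0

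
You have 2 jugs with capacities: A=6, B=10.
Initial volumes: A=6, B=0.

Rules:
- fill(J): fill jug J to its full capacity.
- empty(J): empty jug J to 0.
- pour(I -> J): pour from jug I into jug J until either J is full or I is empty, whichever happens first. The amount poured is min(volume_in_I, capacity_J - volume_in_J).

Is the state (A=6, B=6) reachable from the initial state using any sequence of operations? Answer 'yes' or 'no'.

Answer: yes

Derivation:
BFS from (A=6, B=0):
  1. pour(A -> B) -> (A=0 B=6)
  2. fill(A) -> (A=6 B=6)
Target reached → yes.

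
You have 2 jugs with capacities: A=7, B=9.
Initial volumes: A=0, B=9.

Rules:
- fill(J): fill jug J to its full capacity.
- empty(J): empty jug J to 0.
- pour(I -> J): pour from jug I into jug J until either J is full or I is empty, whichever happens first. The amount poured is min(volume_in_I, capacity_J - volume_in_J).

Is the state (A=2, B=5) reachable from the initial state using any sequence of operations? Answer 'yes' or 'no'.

BFS explored all 32 reachable states.
Reachable set includes: (0,0), (0,1), (0,2), (0,3), (0,4), (0,5), (0,6), (0,7), (0,8), (0,9), (1,0), (1,9) ...
Target (A=2, B=5) not in reachable set → no.

Answer: no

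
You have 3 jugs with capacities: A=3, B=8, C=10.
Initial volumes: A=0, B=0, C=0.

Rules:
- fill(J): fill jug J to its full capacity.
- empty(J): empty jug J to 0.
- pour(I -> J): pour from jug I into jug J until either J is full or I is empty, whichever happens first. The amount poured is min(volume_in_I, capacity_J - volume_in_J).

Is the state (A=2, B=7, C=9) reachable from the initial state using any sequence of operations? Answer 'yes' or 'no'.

Answer: no

Derivation:
BFS explored all 270 reachable states.
Reachable set includes: (0,0,0), (0,0,1), (0,0,2), (0,0,3), (0,0,4), (0,0,5), (0,0,6), (0,0,7), (0,0,8), (0,0,9), (0,0,10), (0,1,0) ...
Target (A=2, B=7, C=9) not in reachable set → no.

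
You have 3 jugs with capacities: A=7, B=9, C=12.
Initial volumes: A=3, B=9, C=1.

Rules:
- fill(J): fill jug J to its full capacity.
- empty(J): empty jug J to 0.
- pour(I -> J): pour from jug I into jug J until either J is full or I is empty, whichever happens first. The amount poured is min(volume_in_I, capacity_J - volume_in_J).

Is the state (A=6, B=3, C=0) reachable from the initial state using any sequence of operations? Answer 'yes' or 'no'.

BFS from (A=3, B=9, C=1):
  1. empty(B) -> (A=3 B=0 C=1)
  2. pour(A -> B) -> (A=0 B=3 C=1)
  3. pour(C -> A) -> (A=1 B=3 C=0)
  4. fill(C) -> (A=1 B=3 C=12)
  5. pour(C -> A) -> (A=7 B=3 C=6)
  6. empty(A) -> (A=0 B=3 C=6)
  7. pour(C -> A) -> (A=6 B=3 C=0)
Target reached → yes.

Answer: yes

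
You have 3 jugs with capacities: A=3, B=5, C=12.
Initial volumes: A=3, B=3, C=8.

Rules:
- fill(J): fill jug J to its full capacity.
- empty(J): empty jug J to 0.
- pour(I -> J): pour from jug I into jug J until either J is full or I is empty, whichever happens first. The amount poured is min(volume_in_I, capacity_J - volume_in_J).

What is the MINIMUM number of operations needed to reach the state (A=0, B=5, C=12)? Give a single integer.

BFS from (A=3, B=3, C=8). One shortest path:
  1. empty(A) -> (A=0 B=3 C=8)
  2. fill(B) -> (A=0 B=5 C=8)
  3. fill(C) -> (A=0 B=5 C=12)
Reached target in 3 moves.

Answer: 3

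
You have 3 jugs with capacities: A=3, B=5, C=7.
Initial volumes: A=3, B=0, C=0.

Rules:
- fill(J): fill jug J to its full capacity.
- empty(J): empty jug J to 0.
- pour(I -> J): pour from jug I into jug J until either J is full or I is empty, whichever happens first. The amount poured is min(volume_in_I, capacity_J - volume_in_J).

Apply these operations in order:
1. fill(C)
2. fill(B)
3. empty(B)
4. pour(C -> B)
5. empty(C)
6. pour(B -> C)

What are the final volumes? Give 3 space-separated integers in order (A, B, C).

Answer: 3 0 5

Derivation:
Step 1: fill(C) -> (A=3 B=0 C=7)
Step 2: fill(B) -> (A=3 B=5 C=7)
Step 3: empty(B) -> (A=3 B=0 C=7)
Step 4: pour(C -> B) -> (A=3 B=5 C=2)
Step 5: empty(C) -> (A=3 B=5 C=0)
Step 6: pour(B -> C) -> (A=3 B=0 C=5)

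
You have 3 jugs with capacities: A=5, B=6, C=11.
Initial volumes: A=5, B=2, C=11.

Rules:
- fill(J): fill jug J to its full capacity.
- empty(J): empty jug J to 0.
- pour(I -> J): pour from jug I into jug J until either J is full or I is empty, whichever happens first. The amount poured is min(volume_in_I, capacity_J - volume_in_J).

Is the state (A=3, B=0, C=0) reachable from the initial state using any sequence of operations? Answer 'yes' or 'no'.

Answer: yes

Derivation:
BFS from (A=5, B=2, C=11):
  1. empty(A) -> (A=0 B=2 C=11)
  2. empty(C) -> (A=0 B=2 C=0)
  3. pour(B -> A) -> (A=2 B=0 C=0)
  4. fill(B) -> (A=2 B=6 C=0)
  5. pour(B -> A) -> (A=5 B=3 C=0)
  6. empty(A) -> (A=0 B=3 C=0)
  7. pour(B -> A) -> (A=3 B=0 C=0)
Target reached → yes.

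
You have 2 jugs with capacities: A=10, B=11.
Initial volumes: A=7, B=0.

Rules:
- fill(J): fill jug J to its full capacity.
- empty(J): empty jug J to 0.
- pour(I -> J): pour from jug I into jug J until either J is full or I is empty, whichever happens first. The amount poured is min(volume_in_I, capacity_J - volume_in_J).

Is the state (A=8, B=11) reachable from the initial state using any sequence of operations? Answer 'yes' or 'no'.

BFS from (A=7, B=0):
  1. fill(B) -> (A=7 B=11)
  2. pour(B -> A) -> (A=10 B=8)
  3. empty(A) -> (A=0 B=8)
  4. pour(B -> A) -> (A=8 B=0)
  5. fill(B) -> (A=8 B=11)
Target reached → yes.

Answer: yes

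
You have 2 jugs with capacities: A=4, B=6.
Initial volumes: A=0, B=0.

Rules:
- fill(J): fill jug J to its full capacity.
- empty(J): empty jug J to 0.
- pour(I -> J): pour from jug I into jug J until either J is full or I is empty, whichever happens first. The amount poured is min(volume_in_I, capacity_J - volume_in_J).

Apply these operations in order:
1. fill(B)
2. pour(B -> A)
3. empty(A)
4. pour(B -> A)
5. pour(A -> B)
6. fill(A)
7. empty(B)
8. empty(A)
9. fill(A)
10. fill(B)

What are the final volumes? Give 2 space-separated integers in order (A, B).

Answer: 4 6

Derivation:
Step 1: fill(B) -> (A=0 B=6)
Step 2: pour(B -> A) -> (A=4 B=2)
Step 3: empty(A) -> (A=0 B=2)
Step 4: pour(B -> A) -> (A=2 B=0)
Step 5: pour(A -> B) -> (A=0 B=2)
Step 6: fill(A) -> (A=4 B=2)
Step 7: empty(B) -> (A=4 B=0)
Step 8: empty(A) -> (A=0 B=0)
Step 9: fill(A) -> (A=4 B=0)
Step 10: fill(B) -> (A=4 B=6)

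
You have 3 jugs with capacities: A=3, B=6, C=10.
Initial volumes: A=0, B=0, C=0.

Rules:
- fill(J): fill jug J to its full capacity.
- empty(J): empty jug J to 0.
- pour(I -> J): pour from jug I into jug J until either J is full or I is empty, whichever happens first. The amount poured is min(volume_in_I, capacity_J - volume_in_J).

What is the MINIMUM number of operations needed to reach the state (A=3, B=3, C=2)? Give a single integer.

BFS from (A=0, B=0, C=0). One shortest path:
  1. fill(B) -> (A=0 B=6 C=0)
  2. pour(B -> C) -> (A=0 B=0 C=6)
  3. fill(B) -> (A=0 B=6 C=6)
  4. pour(B -> C) -> (A=0 B=2 C=10)
  5. empty(C) -> (A=0 B=2 C=0)
  6. pour(B -> C) -> (A=0 B=0 C=2)
  7. fill(B) -> (A=0 B=6 C=2)
  8. pour(B -> A) -> (A=3 B=3 C=2)
Reached target in 8 moves.

Answer: 8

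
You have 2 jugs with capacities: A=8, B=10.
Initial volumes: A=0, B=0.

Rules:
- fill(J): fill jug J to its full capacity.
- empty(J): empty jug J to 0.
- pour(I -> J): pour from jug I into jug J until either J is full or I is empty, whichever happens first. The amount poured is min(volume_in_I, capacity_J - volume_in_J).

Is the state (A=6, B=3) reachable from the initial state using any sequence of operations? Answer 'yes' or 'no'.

BFS explored all 18 reachable states.
Reachable set includes: (0,0), (0,2), (0,4), (0,6), (0,8), (0,10), (2,0), (2,10), (4,0), (4,10), (6,0), (6,10) ...
Target (A=6, B=3) not in reachable set → no.

Answer: no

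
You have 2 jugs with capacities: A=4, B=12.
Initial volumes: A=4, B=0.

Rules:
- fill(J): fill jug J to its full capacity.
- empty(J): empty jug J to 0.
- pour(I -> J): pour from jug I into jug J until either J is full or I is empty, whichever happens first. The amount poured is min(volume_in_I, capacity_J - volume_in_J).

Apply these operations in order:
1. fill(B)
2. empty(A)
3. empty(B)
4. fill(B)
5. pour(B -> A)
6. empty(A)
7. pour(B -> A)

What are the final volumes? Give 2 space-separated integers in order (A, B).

Answer: 4 4

Derivation:
Step 1: fill(B) -> (A=4 B=12)
Step 2: empty(A) -> (A=0 B=12)
Step 3: empty(B) -> (A=0 B=0)
Step 4: fill(B) -> (A=0 B=12)
Step 5: pour(B -> A) -> (A=4 B=8)
Step 6: empty(A) -> (A=0 B=8)
Step 7: pour(B -> A) -> (A=4 B=4)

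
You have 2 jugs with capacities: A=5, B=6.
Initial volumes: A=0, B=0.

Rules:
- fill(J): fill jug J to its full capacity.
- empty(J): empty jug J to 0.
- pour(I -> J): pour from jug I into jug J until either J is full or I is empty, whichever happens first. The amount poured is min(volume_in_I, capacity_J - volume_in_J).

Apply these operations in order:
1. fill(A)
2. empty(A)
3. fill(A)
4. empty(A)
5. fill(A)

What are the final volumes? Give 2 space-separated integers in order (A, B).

Step 1: fill(A) -> (A=5 B=0)
Step 2: empty(A) -> (A=0 B=0)
Step 3: fill(A) -> (A=5 B=0)
Step 4: empty(A) -> (A=0 B=0)
Step 5: fill(A) -> (A=5 B=0)

Answer: 5 0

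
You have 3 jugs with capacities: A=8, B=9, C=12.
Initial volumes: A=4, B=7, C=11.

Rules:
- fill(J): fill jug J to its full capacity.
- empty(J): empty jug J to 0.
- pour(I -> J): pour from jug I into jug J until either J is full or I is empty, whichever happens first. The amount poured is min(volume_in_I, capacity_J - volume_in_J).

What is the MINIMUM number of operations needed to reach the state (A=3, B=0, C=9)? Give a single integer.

BFS from (A=4, B=7, C=11). One shortest path:
  1. fill(B) -> (A=4 B=9 C=11)
  2. pour(A -> C) -> (A=3 B=9 C=12)
  3. empty(C) -> (A=3 B=9 C=0)
  4. pour(B -> C) -> (A=3 B=0 C=9)
Reached target in 4 moves.

Answer: 4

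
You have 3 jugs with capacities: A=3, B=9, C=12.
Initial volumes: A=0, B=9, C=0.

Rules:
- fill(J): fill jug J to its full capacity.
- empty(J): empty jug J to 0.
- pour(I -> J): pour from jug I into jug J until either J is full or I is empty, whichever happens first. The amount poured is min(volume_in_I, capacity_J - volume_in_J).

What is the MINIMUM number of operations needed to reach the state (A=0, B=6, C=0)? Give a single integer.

BFS from (A=0, B=9, C=0). One shortest path:
  1. pour(B -> A) -> (A=3 B=6 C=0)
  2. empty(A) -> (A=0 B=6 C=0)
Reached target in 2 moves.

Answer: 2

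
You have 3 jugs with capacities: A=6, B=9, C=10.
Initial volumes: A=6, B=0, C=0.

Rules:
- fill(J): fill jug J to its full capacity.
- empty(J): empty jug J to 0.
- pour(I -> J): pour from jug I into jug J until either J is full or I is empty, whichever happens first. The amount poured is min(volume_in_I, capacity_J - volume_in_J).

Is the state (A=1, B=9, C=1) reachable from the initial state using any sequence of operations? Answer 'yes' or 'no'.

BFS from (A=6, B=0, C=0):
  1. empty(A) -> (A=0 B=0 C=0)
  2. fill(C) -> (A=0 B=0 C=10)
  3. pour(C -> B) -> (A=0 B=9 C=1)
  4. empty(B) -> (A=0 B=0 C=1)
  5. pour(C -> A) -> (A=1 B=0 C=0)
  6. fill(C) -> (A=1 B=0 C=10)
  7. pour(C -> B) -> (A=1 B=9 C=1)
Target reached → yes.

Answer: yes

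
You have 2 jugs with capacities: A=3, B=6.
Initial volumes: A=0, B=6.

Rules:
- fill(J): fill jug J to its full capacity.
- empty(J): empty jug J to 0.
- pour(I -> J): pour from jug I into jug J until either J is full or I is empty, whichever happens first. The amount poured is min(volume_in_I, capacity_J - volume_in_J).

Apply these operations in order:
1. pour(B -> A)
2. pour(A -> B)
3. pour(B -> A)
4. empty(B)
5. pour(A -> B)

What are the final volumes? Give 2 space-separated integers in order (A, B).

Step 1: pour(B -> A) -> (A=3 B=3)
Step 2: pour(A -> B) -> (A=0 B=6)
Step 3: pour(B -> A) -> (A=3 B=3)
Step 4: empty(B) -> (A=3 B=0)
Step 5: pour(A -> B) -> (A=0 B=3)

Answer: 0 3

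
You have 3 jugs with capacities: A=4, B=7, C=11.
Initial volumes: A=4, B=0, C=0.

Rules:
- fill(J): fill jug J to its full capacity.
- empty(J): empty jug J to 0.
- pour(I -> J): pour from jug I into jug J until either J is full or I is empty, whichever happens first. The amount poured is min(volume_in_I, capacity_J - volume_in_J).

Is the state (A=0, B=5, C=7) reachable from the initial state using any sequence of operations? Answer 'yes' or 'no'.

Answer: yes

Derivation:
BFS from (A=4, B=0, C=0):
  1. pour(A -> B) -> (A=0 B=4 C=0)
  2. fill(A) -> (A=4 B=4 C=0)
  3. pour(A -> B) -> (A=1 B=7 C=0)
  4. pour(B -> C) -> (A=1 B=0 C=7)
  5. pour(A -> B) -> (A=0 B=1 C=7)
  6. fill(A) -> (A=4 B=1 C=7)
  7. pour(A -> B) -> (A=0 B=5 C=7)
Target reached → yes.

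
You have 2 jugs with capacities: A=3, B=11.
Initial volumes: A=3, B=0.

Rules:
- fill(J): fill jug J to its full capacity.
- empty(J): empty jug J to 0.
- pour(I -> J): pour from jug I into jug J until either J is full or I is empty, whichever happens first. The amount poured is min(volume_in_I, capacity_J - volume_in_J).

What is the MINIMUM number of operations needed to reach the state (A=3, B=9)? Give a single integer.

BFS from (A=3, B=0). One shortest path:
  1. pour(A -> B) -> (A=0 B=3)
  2. fill(A) -> (A=3 B=3)
  3. pour(A -> B) -> (A=0 B=6)
  4. fill(A) -> (A=3 B=6)
  5. pour(A -> B) -> (A=0 B=9)
  6. fill(A) -> (A=3 B=9)
Reached target in 6 moves.

Answer: 6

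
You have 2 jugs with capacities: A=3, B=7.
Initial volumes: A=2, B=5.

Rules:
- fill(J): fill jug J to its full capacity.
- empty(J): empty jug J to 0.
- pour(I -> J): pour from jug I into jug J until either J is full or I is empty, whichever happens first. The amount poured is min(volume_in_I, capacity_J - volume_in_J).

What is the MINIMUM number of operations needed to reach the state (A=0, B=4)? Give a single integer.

Answer: 2

Derivation:
BFS from (A=2, B=5). One shortest path:
  1. pour(B -> A) -> (A=3 B=4)
  2. empty(A) -> (A=0 B=4)
Reached target in 2 moves.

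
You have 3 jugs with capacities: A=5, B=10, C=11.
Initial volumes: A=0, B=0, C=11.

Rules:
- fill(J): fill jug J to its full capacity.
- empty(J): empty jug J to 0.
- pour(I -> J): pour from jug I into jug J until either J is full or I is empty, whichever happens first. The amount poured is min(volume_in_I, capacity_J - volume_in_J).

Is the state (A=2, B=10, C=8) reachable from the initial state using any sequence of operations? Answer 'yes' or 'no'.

BFS from (A=0, B=0, C=11):
  1. pour(C -> B) -> (A=0 B=10 C=1)
  2. empty(B) -> (A=0 B=0 C=1)
  3. pour(C -> A) -> (A=1 B=0 C=0)
  4. fill(C) -> (A=1 B=0 C=11)
  5. pour(C -> B) -> (A=1 B=10 C=1)
  6. pour(C -> A) -> (A=2 B=10 C=0)
  7. pour(B -> C) -> (A=2 B=0 C=10)
  8. fill(B) -> (A=2 B=10 C=10)
  9. pour(B -> C) -> (A=2 B=9 C=11)
  10. empty(C) -> (A=2 B=9 C=0)
  11. pour(B -> C) -> (A=2 B=0 C=9)
  12. fill(B) -> (A=2 B=10 C=9)
  13. pour(B -> C) -> (A=2 B=8 C=11)
  14. empty(C) -> (A=2 B=8 C=0)
  15. pour(B -> C) -> (A=2 B=0 C=8)
  16. fill(B) -> (A=2 B=10 C=8)
Target reached → yes.

Answer: yes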